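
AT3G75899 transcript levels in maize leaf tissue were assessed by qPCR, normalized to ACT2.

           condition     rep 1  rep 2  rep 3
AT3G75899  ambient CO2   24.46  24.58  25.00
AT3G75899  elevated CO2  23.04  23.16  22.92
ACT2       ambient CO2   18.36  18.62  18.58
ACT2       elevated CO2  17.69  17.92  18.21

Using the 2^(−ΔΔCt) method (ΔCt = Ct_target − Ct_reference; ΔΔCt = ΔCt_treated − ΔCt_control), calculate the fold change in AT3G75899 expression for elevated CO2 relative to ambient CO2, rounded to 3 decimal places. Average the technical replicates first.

Mean Ct: AT3G75899 ambient CO2 24.680; AT3G75899 elevated CO2 23.040; ACT2 ambient CO2 18.520; ACT2 elevated CO2 17.940
ΔCt(ambient CO2) = 24.680 − 18.520 = 6.160
ΔCt(elevated CO2) = 23.040 − 17.940 = 5.100
ΔΔCt = 5.100 − 6.160 = -1.060
Fold change = 2^(−(-1.060)) = 2^1.060 = 2.0849

2.085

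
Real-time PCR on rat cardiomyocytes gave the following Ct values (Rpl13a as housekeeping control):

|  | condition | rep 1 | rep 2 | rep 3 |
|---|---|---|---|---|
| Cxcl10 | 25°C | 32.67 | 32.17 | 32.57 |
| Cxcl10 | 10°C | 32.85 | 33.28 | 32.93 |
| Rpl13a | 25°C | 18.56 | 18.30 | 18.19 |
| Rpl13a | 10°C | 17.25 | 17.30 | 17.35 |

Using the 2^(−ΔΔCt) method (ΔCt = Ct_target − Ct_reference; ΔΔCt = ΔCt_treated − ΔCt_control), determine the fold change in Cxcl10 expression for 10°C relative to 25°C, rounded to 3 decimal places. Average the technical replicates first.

Mean Ct: Cxcl10 25°C 32.470; Cxcl10 10°C 33.020; Rpl13a 25°C 18.350; Rpl13a 10°C 17.300
ΔCt(25°C) = 32.470 − 18.350 = 14.120
ΔCt(10°C) = 33.020 − 17.300 = 15.720
ΔΔCt = 15.720 − 14.120 = 1.600
Fold change = 2^(−1.600) = 0.3299

0.330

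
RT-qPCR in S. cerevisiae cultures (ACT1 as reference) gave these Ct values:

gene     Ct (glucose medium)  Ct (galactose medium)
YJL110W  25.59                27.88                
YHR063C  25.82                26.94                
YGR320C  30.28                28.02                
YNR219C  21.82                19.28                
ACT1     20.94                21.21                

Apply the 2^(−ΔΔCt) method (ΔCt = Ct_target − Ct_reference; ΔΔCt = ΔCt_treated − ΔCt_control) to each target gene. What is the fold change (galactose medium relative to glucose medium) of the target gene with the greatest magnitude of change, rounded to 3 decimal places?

7.013

YJL110W: ΔΔCt = (27.88−21.21) − (25.59−20.94) = 6.67 − 4.65 = 2.02; fold change = 2^-2.02 = 0.247
YHR063C: ΔΔCt = (26.94−21.21) − (25.82−20.94) = 5.73 − 4.88 = 0.85; fold change = 2^-0.85 = 0.555
YGR320C: ΔΔCt = (28.02−21.21) − (30.28−20.94) = 6.81 − 9.34 = -2.53; fold change = 2^2.53 = 5.776
YNR219C: ΔΔCt = (19.28−21.21) − (21.82−20.94) = -1.93 − 0.88 = -2.81; fold change = 2^2.81 = 7.013
YNR219C has the largest |ΔΔCt| = 2.81.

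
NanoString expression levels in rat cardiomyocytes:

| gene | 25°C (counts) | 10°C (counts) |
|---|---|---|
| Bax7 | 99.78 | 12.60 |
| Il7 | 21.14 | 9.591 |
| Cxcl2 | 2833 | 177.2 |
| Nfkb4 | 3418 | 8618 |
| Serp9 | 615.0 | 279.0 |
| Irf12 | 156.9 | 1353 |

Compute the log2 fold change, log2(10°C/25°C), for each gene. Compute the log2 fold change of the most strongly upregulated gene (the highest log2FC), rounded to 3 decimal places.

log2(12.60/99.78) = -2.985  (Bax7)
log2(9.591/21.14) = -1.140  (Il7)
log2(177.2/2833) = -3.999  (Cxcl2)
log2(8618/3418) = 1.334  (Nfkb4)
log2(279.0/615.0) = -1.140  (Serp9)
log2(1353/156.9) = 3.108  (Irf12)
Irf12 is most strongly upregulated.

3.108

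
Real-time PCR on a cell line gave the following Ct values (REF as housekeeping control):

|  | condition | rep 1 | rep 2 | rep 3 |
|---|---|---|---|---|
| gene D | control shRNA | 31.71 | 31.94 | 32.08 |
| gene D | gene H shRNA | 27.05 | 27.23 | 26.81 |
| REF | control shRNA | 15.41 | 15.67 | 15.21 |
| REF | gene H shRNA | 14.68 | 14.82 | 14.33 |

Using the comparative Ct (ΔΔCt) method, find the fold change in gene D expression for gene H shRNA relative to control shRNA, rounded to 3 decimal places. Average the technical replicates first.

Mean Ct: gene D control shRNA 31.910; gene D gene H shRNA 27.030; REF control shRNA 15.430; REF gene H shRNA 14.610
ΔCt(control shRNA) = 31.910 − 15.430 = 16.480
ΔCt(gene H shRNA) = 27.030 − 14.610 = 12.420
ΔΔCt = 12.420 − 16.480 = -4.060
Fold change = 2^(−(-4.060)) = 2^4.060 = 16.6795

16.679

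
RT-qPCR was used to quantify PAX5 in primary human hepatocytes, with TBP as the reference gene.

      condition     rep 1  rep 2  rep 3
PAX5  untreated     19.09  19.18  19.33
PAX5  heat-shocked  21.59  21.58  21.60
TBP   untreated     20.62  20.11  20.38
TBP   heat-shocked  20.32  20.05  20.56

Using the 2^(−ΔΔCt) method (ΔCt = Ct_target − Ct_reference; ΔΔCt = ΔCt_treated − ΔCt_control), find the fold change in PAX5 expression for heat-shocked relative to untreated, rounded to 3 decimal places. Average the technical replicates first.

Mean Ct: PAX5 untreated 19.200; PAX5 heat-shocked 21.590; TBP untreated 20.370; TBP heat-shocked 20.310
ΔCt(untreated) = 19.200 − 20.370 = -1.170
ΔCt(heat-shocked) = 21.590 − 20.310 = 1.280
ΔΔCt = 1.280 − (-1.170) = 2.450
Fold change = 2^(−2.450) = 0.1830

0.183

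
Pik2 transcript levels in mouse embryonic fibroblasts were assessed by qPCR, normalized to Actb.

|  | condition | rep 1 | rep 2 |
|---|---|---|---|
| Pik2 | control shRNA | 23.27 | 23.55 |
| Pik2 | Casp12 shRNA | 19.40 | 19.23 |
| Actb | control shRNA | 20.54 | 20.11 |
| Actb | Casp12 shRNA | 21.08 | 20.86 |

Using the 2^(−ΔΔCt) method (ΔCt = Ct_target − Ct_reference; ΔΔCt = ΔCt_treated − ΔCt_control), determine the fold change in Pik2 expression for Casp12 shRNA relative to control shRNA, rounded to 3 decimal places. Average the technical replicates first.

26.723

Mean Ct: Pik2 control shRNA 23.410; Pik2 Casp12 shRNA 19.315; Actb control shRNA 20.325; Actb Casp12 shRNA 20.970
ΔCt(control shRNA) = 23.410 − 20.325 = 3.085
ΔCt(Casp12 shRNA) = 19.315 − 20.970 = -1.655
ΔΔCt = -1.655 − 3.085 = -4.740
Fold change = 2^(−(-4.740)) = 2^4.740 = 26.7228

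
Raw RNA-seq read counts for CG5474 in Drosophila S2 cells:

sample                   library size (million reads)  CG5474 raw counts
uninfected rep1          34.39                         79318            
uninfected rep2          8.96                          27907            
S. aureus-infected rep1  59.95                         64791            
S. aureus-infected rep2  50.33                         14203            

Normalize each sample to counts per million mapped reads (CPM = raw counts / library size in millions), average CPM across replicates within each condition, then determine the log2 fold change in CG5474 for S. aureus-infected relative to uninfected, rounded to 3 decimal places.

-1.992

CPM(uninfected rep1) = 79318 / 34.39 = 2306.4263
CPM(uninfected rep2) = 27907 / 8.96 = 3114.6205
CPM(S. aureus-infected rep1) = 64791 / 59.95 = 1080.7506
CPM(S. aureus-infected rep2) = 14203 / 50.33 = 282.1975
mean CPM(uninfected) = 2710.5234; mean CPM(S. aureus-infected) = 681.4741
Fold change = 681.4741 / 2710.5234 = 0.25142
log2(0.25142) = -1.9918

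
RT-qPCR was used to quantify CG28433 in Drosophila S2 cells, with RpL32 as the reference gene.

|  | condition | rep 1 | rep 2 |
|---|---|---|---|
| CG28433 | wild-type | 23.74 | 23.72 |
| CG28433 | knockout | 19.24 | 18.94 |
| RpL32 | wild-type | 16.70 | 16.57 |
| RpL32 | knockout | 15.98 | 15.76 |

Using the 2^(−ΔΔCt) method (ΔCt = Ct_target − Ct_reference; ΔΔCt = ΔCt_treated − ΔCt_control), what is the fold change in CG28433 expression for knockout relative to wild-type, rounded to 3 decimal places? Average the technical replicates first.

14.672

Mean Ct: CG28433 wild-type 23.730; CG28433 knockout 19.090; RpL32 wild-type 16.635; RpL32 knockout 15.870
ΔCt(wild-type) = 23.730 − 16.635 = 7.095
ΔCt(knockout) = 19.090 − 15.870 = 3.220
ΔΔCt = 3.220 − 7.095 = -3.875
Fold change = 2^(−(-3.875)) = 2^3.875 = 14.6721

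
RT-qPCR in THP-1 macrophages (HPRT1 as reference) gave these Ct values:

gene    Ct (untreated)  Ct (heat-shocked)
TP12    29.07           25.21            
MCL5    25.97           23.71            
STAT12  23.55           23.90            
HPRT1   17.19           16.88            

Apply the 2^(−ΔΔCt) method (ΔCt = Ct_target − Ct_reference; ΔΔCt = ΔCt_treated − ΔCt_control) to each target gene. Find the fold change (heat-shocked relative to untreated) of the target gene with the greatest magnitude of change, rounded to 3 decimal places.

11.713

TP12: ΔΔCt = (25.21−16.88) − (29.07−17.19) = 8.33 − 11.88 = -3.55; fold change = 2^3.55 = 11.713
MCL5: ΔΔCt = (23.71−16.88) − (25.97−17.19) = 6.83 − 8.78 = -1.95; fold change = 2^1.95 = 3.864
STAT12: ΔΔCt = (23.90−16.88) − (23.55−17.19) = 7.02 − 6.36 = 0.66; fold change = 2^-0.66 = 0.633
TP12 has the largest |ΔΔCt| = 3.55.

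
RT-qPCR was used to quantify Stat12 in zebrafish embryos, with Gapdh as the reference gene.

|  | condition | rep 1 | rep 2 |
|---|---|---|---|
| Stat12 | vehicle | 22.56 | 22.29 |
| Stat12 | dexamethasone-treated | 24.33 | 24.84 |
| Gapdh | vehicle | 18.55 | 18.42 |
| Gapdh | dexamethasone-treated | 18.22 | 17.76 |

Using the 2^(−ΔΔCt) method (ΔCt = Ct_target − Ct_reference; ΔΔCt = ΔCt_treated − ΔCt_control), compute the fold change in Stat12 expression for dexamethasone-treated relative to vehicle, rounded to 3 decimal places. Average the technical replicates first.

0.159

Mean Ct: Stat12 vehicle 22.425; Stat12 dexamethasone-treated 24.585; Gapdh vehicle 18.485; Gapdh dexamethasone-treated 17.990
ΔCt(vehicle) = 22.425 − 18.485 = 3.940
ΔCt(dexamethasone-treated) = 24.585 − 17.990 = 6.595
ΔΔCt = 6.595 − 3.940 = 2.655
Fold change = 2^(−2.655) = 0.1588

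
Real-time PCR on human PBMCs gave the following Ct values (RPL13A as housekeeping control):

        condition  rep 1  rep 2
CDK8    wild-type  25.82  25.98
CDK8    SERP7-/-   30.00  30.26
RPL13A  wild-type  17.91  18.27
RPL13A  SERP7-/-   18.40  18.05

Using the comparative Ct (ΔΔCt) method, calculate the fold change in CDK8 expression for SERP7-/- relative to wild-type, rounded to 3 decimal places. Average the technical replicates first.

0.059

Mean Ct: CDK8 wild-type 25.900; CDK8 SERP7-/- 30.130; RPL13A wild-type 18.090; RPL13A SERP7-/- 18.225
ΔCt(wild-type) = 25.900 − 18.090 = 7.810
ΔCt(SERP7-/-) = 30.130 − 18.225 = 11.905
ΔΔCt = 11.905 − 7.810 = 4.095
Fold change = 2^(−4.095) = 0.0585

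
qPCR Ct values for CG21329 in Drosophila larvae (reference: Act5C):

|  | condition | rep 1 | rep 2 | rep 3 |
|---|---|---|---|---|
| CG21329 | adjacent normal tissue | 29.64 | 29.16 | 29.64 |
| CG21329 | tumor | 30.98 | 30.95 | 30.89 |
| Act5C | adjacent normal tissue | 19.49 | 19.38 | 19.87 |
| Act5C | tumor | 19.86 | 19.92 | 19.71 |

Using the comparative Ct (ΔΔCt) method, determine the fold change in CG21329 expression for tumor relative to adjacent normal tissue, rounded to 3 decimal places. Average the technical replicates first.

0.432

Mean Ct: CG21329 adjacent normal tissue 29.480; CG21329 tumor 30.940; Act5C adjacent normal tissue 19.580; Act5C tumor 19.830
ΔCt(adjacent normal tissue) = 29.480 − 19.580 = 9.900
ΔCt(tumor) = 30.940 − 19.830 = 11.110
ΔΔCt = 11.110 − 9.900 = 1.210
Fold change = 2^(−1.210) = 0.4323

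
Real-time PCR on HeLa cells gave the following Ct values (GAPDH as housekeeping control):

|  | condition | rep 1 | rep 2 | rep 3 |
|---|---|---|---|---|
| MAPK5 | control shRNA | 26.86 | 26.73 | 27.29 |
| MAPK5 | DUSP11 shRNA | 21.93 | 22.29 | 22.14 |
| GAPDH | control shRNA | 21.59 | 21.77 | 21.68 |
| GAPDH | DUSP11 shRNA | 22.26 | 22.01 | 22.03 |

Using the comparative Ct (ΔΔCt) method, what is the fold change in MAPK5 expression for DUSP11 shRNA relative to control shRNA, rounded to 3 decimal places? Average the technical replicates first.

38.319

Mean Ct: MAPK5 control shRNA 26.960; MAPK5 DUSP11 shRNA 22.120; GAPDH control shRNA 21.680; GAPDH DUSP11 shRNA 22.100
ΔCt(control shRNA) = 26.960 − 21.680 = 5.280
ΔCt(DUSP11 shRNA) = 22.120 − 22.100 = 0.020
ΔΔCt = 0.020 − 5.280 = -5.260
Fold change = 2^(−(-5.260)) = 2^5.260 = 38.3193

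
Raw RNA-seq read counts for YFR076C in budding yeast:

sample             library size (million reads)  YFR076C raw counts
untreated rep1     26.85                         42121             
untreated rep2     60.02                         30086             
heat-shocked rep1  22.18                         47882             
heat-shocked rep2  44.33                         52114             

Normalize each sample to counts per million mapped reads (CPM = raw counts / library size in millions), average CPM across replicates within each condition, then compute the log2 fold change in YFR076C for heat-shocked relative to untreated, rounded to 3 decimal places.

CPM(untreated rep1) = 42121 / 26.85 = 1568.7523
CPM(untreated rep2) = 30086 / 60.02 = 501.2662
CPM(heat-shocked rep1) = 47882 / 22.18 = 2158.7917
CPM(heat-shocked rep2) = 52114 / 44.33 = 1175.5921
mean CPM(untreated) = 1035.0093; mean CPM(heat-shocked) = 1667.1919
Fold change = 1667.1919 / 1035.0093 = 1.61080
log2(1.61080) = 0.6878

0.688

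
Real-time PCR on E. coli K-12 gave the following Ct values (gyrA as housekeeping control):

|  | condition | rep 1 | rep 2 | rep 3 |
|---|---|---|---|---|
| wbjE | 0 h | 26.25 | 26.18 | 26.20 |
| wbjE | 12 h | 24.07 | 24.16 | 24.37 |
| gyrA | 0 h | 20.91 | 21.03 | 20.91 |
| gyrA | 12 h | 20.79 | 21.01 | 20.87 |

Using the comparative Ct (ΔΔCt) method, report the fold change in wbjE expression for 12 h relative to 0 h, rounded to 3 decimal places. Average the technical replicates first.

Mean Ct: wbjE 0 h 26.210; wbjE 12 h 24.200; gyrA 0 h 20.950; gyrA 12 h 20.890
ΔCt(0 h) = 26.210 − 20.950 = 5.260
ΔCt(12 h) = 24.200 − 20.890 = 3.310
ΔΔCt = 3.310 − 5.260 = -1.950
Fold change = 2^(−(-1.950)) = 2^1.950 = 3.8637

3.864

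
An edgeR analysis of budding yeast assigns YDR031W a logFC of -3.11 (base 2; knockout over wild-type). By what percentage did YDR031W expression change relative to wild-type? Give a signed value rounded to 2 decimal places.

-88.42%

Fold change = 2^(-3.11) = 0.1158
Percent change = (FC − 1) × 100% = (0.1158 − 1) × 100 = -88.42%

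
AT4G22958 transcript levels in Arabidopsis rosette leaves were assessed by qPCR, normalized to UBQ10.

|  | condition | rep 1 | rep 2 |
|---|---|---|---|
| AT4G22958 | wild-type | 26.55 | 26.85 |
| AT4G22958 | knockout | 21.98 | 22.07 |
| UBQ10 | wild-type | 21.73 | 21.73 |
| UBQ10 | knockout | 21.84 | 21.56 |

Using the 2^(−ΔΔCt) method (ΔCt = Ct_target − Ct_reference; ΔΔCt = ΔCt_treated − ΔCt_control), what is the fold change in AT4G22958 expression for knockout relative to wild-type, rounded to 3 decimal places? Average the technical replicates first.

Mean Ct: AT4G22958 wild-type 26.700; AT4G22958 knockout 22.025; UBQ10 wild-type 21.730; UBQ10 knockout 21.700
ΔCt(wild-type) = 26.700 − 21.730 = 4.970
ΔCt(knockout) = 22.025 − 21.700 = 0.325
ΔΔCt = 0.325 − 4.970 = -4.645
Fold change = 2^(−(-4.645)) = 2^4.645 = 25.0198

25.020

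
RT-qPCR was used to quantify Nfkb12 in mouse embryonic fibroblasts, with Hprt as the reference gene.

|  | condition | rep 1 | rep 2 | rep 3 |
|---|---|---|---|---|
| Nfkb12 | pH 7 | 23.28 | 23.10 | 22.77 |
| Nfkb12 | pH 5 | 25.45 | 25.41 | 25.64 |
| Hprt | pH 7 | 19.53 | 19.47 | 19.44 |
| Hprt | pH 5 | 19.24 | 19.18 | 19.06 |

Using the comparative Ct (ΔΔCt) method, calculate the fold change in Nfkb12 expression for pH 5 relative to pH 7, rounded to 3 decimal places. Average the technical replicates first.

Mean Ct: Nfkb12 pH 7 23.050; Nfkb12 pH 5 25.500; Hprt pH 7 19.480; Hprt pH 5 19.160
ΔCt(pH 7) = 23.050 − 19.480 = 3.570
ΔCt(pH 5) = 25.500 − 19.160 = 6.340
ΔΔCt = 6.340 − 3.570 = 2.770
Fold change = 2^(−2.770) = 0.1466

0.147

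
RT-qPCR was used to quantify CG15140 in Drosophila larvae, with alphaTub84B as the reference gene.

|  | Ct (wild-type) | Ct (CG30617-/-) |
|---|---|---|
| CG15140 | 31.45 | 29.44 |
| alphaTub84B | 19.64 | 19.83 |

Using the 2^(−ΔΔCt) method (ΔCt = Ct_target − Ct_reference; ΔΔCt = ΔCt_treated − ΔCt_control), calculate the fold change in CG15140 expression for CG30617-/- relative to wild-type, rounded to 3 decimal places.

4.595

ΔCt(wild-type) = 31.450 − 19.640 = 11.810
ΔCt(CG30617-/-) = 29.440 − 19.830 = 9.610
ΔΔCt = 9.610 − 11.810 = -2.200
Fold change = 2^(−(-2.200)) = 2^2.200 = 4.5948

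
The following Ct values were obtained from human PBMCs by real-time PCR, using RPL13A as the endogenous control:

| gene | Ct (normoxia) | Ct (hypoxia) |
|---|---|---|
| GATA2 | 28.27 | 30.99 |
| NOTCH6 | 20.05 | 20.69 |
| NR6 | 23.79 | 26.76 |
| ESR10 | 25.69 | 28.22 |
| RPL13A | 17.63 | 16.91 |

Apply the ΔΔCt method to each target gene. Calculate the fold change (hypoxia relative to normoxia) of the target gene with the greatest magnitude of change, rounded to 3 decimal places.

GATA2: ΔΔCt = (30.99−16.91) − (28.27−17.63) = 14.08 − 10.64 = 3.44; fold change = 2^-3.44 = 0.092
NOTCH6: ΔΔCt = (20.69−16.91) − (20.05−17.63) = 3.78 − 2.42 = 1.36; fold change = 2^-1.36 = 0.390
NR6: ΔΔCt = (26.76−16.91) − (23.79−17.63) = 9.85 − 6.16 = 3.69; fold change = 2^-3.69 = 0.077
ESR10: ΔΔCt = (28.22−16.91) − (25.69−17.63) = 11.31 − 8.06 = 3.25; fold change = 2^-3.25 = 0.105
NR6 has the largest |ΔΔCt| = 3.69.

0.077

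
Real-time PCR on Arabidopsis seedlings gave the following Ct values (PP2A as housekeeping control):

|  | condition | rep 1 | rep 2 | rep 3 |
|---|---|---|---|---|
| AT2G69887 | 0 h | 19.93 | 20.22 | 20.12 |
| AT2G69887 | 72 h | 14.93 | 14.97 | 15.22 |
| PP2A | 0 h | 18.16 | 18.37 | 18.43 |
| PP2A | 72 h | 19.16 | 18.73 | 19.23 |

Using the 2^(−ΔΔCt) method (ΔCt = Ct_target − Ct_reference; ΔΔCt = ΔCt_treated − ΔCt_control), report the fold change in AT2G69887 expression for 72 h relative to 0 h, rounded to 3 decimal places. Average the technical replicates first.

54.569

Mean Ct: AT2G69887 0 h 20.090; AT2G69887 72 h 15.040; PP2A 0 h 18.320; PP2A 72 h 19.040
ΔCt(0 h) = 20.090 − 18.320 = 1.770
ΔCt(72 h) = 15.040 − 19.040 = -4.000
ΔΔCt = -4.000 − 1.770 = -5.770
Fold change = 2^(−(-5.770)) = 2^5.770 = 54.5686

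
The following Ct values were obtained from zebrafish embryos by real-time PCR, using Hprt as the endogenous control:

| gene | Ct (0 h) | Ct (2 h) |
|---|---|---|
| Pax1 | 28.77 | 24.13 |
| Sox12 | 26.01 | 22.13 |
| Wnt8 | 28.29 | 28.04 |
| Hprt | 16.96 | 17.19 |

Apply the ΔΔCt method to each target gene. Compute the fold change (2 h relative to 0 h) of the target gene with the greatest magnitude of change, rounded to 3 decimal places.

29.243

Pax1: ΔΔCt = (24.13−17.19) − (28.77−16.96) = 6.94 − 11.81 = -4.87; fold change = 2^4.87 = 29.243
Sox12: ΔΔCt = (22.13−17.19) − (26.01−16.96) = 4.94 − 9.05 = -4.11; fold change = 2^4.11 = 17.268
Wnt8: ΔΔCt = (28.04−17.19) − (28.29−16.96) = 10.85 − 11.33 = -0.48; fold change = 2^0.48 = 1.395
Pax1 has the largest |ΔΔCt| = 4.87.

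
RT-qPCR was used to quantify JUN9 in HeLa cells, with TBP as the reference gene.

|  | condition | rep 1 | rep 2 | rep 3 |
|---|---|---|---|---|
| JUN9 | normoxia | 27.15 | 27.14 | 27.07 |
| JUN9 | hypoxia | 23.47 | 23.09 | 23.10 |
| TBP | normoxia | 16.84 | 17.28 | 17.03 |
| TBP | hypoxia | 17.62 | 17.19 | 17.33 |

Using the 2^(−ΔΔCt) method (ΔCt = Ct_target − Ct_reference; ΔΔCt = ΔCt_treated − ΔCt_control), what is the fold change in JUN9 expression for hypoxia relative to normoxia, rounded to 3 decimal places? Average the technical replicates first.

Mean Ct: JUN9 normoxia 27.120; JUN9 hypoxia 23.220; TBP normoxia 17.050; TBP hypoxia 17.380
ΔCt(normoxia) = 27.120 − 17.050 = 10.070
ΔCt(hypoxia) = 23.220 − 17.380 = 5.840
ΔΔCt = 5.840 − 10.070 = -4.230
Fold change = 2^(−(-4.230)) = 2^4.230 = 18.7654

18.765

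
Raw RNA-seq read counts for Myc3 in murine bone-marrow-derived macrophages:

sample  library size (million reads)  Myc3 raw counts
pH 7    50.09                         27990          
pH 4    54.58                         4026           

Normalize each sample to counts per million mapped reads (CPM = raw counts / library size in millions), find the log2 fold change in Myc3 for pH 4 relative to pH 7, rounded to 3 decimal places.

-2.921

CPM(pH 7) = 27990 / 50.09 = 558.7942
CPM(pH 4) = 4026 / 54.58 = 73.7633
Fold change = 73.7633 / 558.7942 = 0.13200
log2(0.13200) = -2.9213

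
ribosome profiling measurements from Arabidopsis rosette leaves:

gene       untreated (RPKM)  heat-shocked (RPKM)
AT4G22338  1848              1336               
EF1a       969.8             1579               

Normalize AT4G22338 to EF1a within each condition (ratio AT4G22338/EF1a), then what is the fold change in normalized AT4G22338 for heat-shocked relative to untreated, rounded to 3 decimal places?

AT4G22338/EF1a (untreated) = 1848 / 969.8 = 1.9055
AT4G22338/EF1a (heat-shocked) = 1336 / 1579 = 0.84611
Fold change = 0.84611 / 1.9055 = 0.4440

0.444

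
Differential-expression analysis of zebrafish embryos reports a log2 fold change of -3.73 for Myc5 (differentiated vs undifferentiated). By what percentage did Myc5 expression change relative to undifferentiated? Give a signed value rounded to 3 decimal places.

-92.464%

Fold change = 2^(-3.73) = 0.0754
Percent change = (FC − 1) × 100% = (0.0754 − 1) × 100 = -92.464%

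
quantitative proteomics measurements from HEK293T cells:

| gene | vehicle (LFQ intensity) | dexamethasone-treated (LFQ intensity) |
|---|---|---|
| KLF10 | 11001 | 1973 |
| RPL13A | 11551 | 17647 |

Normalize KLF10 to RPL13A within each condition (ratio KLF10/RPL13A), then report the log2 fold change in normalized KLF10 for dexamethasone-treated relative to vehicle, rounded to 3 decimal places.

-3.091

KLF10/RPL13A (vehicle) = 11001 / 11551 = 0.95239
KLF10/RPL13A (dexamethasone-treated) = 1973 / 17647 = 0.1118
Fold change = 0.1118 / 0.95239 = 0.1174
log2(0.1174) = -3.0906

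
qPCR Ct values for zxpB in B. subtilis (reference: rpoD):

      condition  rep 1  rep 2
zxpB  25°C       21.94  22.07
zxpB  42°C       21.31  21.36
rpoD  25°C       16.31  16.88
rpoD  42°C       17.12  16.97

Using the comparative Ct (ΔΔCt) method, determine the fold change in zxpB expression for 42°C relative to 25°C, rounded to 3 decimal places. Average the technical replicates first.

2.173

Mean Ct: zxpB 25°C 22.005; zxpB 42°C 21.335; rpoD 25°C 16.595; rpoD 42°C 17.045
ΔCt(25°C) = 22.005 − 16.595 = 5.410
ΔCt(42°C) = 21.335 − 17.045 = 4.290
ΔΔCt = 4.290 − 5.410 = -1.120
Fold change = 2^(−(-1.120)) = 2^1.120 = 2.1735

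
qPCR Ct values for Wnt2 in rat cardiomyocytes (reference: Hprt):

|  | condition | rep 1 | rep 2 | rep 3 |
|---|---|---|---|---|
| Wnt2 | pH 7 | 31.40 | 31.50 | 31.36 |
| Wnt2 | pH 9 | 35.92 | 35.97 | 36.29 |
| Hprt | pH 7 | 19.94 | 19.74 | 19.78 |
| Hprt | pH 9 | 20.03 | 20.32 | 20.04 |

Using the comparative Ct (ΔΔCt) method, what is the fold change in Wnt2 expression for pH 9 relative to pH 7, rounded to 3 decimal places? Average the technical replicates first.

Mean Ct: Wnt2 pH 7 31.420; Wnt2 pH 9 36.060; Hprt pH 7 19.820; Hprt pH 9 20.130
ΔCt(pH 7) = 31.420 − 19.820 = 11.600
ΔCt(pH 9) = 36.060 − 20.130 = 15.930
ΔΔCt = 15.930 − 11.600 = 4.330
Fold change = 2^(−4.330) = 0.0497

0.050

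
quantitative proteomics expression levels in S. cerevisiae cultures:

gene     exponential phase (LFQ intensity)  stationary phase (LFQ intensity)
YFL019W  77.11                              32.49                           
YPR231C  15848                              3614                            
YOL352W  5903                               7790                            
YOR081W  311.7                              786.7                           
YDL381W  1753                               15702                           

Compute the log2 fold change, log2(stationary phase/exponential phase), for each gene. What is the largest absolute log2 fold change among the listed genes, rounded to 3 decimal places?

log2(32.49/77.11) = -1.247  (YFL019W)
log2(3614/15848) = -2.133  (YPR231C)
log2(7790/5903) = 0.400  (YOL352W)
log2(786.7/311.7) = 1.336  (YOR081W)
log2(15702/1753) = 3.163  (YDL381W)
The largest magnitude belongs to YDL381W.

3.163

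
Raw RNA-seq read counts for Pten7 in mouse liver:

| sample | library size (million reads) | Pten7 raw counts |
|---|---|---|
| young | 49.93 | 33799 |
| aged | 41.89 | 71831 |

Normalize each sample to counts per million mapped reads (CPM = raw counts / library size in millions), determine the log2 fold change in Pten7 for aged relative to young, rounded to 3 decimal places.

1.341

CPM(young) = 33799 / 49.93 = 676.9277
CPM(aged) = 71831 / 41.89 = 1714.7529
Fold change = 1714.7529 / 676.9277 = 2.53314
log2(2.53314) = 1.3409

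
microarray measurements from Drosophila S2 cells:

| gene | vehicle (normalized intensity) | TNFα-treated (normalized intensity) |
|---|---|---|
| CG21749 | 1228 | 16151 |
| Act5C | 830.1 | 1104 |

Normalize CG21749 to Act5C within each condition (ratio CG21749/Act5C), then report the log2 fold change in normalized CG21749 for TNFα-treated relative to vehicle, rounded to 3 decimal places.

CG21749/Act5C (vehicle) = 1228 / 830.1 = 1.4793
CG21749/Act5C (TNFα-treated) = 16151 / 1104 = 14.63
Fold change = 14.63 / 1.4793 = 9.8892
log2(9.8892) = 3.3059

3.306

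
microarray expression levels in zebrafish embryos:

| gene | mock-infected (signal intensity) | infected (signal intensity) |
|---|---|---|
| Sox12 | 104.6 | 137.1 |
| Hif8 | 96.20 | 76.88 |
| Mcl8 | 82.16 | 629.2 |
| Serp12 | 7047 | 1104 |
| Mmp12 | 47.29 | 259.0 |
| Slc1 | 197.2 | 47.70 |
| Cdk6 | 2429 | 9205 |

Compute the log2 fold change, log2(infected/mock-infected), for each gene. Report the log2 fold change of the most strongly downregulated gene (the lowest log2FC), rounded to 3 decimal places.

log2(137.1/104.6) = 0.390  (Sox12)
log2(76.88/96.20) = -0.323  (Hif8)
log2(629.2/82.16) = 2.937  (Mcl8)
log2(1104/7047) = -2.674  (Serp12)
log2(259.0/47.29) = 2.453  (Mmp12)
log2(47.70/197.2) = -2.048  (Slc1)
log2(9205/2429) = 1.922  (Cdk6)
Serp12 is most strongly downregulated.

-2.674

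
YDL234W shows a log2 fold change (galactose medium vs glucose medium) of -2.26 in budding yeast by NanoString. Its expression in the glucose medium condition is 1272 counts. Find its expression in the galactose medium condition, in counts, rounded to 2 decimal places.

Fold change = 2^(-2.26) = 0.2088
galactose medium expression = 1272 × 0.2088 = 265.56

265.56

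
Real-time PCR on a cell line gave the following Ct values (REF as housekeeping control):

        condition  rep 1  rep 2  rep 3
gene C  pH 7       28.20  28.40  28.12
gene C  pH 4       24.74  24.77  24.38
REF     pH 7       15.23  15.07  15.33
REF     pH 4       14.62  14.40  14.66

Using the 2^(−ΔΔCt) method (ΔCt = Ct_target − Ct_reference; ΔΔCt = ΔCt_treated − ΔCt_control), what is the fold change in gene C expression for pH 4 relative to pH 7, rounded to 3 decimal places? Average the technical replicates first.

Mean Ct: gene C pH 7 28.240; gene C pH 4 24.630; REF pH 7 15.210; REF pH 4 14.560
ΔCt(pH 7) = 28.240 − 15.210 = 13.030
ΔCt(pH 4) = 24.630 − 14.560 = 10.070
ΔΔCt = 10.070 − 13.030 = -2.960
Fold change = 2^(−(-2.960)) = 2^2.960 = 7.7812

7.781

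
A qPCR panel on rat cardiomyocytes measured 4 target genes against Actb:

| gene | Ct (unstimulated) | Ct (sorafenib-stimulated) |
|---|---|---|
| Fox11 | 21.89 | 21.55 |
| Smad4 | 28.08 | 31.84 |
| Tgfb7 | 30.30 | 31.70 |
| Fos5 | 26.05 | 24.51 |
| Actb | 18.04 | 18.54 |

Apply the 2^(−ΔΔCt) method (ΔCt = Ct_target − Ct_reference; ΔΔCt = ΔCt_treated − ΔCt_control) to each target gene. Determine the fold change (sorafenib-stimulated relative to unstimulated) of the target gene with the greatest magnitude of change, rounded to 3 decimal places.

Fox11: ΔΔCt = (21.55−18.54) − (21.89−18.04) = 3.01 − 3.85 = -0.84; fold change = 2^0.84 = 1.790
Smad4: ΔΔCt = (31.84−18.54) − (28.08−18.04) = 13.30 − 10.04 = 3.26; fold change = 2^-3.26 = 0.104
Tgfb7: ΔΔCt = (31.70−18.54) − (30.30−18.04) = 13.16 − 12.26 = 0.90; fold change = 2^-0.90 = 0.536
Fos5: ΔΔCt = (24.51−18.54) − (26.05−18.04) = 5.97 − 8.01 = -2.04; fold change = 2^2.04 = 4.112
Smad4 has the largest |ΔΔCt| = 3.26.

0.104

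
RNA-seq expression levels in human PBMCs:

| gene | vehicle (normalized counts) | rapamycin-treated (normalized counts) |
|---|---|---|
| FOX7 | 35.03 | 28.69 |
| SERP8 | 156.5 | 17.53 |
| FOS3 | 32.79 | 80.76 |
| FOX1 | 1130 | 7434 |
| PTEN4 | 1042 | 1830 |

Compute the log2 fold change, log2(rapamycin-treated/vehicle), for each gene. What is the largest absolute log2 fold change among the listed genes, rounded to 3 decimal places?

log2(28.69/35.03) = -0.288  (FOX7)
log2(17.53/156.5) = -3.158  (SERP8)
log2(80.76/32.79) = 1.300  (FOS3)
log2(7434/1130) = 2.718  (FOX1)
log2(1830/1042) = 0.812  (PTEN4)
The largest magnitude belongs to SERP8.

3.158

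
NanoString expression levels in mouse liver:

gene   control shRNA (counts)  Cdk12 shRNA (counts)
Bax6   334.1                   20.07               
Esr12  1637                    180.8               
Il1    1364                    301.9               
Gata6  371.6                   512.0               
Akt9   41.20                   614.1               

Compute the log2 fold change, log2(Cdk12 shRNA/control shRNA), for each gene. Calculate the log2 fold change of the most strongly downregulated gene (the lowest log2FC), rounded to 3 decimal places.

log2(20.07/334.1) = -4.057  (Bax6)
log2(180.8/1637) = -3.179  (Esr12)
log2(301.9/1364) = -2.176  (Il1)
log2(512.0/371.6) = 0.462  (Gata6)
log2(614.1/41.20) = 3.898  (Akt9)
Bax6 is most strongly downregulated.

-4.057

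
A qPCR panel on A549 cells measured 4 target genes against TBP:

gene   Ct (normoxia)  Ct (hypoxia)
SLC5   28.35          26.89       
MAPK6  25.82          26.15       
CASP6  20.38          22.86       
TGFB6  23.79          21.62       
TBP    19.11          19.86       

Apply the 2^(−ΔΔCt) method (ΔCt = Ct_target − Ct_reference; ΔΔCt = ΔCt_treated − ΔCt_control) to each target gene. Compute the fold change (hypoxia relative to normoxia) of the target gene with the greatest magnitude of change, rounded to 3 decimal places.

7.568

SLC5: ΔΔCt = (26.89−19.86) − (28.35−19.11) = 7.03 − 9.24 = -2.21; fold change = 2^2.21 = 4.627
MAPK6: ΔΔCt = (26.15−19.86) − (25.82−19.11) = 6.29 − 6.71 = -0.42; fold change = 2^0.42 = 1.338
CASP6: ΔΔCt = (22.86−19.86) − (20.38−19.11) = 3.00 − 1.27 = 1.73; fold change = 2^-1.73 = 0.301
TGFB6: ΔΔCt = (21.62−19.86) − (23.79−19.11) = 1.76 − 4.68 = -2.92; fold change = 2^2.92 = 7.568
TGFB6 has the largest |ΔΔCt| = 2.92.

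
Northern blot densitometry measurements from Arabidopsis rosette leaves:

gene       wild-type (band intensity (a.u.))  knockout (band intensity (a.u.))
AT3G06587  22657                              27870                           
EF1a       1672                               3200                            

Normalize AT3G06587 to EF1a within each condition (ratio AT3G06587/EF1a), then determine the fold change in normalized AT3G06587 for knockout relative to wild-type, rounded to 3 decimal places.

AT3G06587/EF1a (wild-type) = 22657 / 1672 = 13.551
AT3G06587/EF1a (knockout) = 27870 / 3200 = 8.7094
Fold change = 8.7094 / 13.551 = 0.6427

0.643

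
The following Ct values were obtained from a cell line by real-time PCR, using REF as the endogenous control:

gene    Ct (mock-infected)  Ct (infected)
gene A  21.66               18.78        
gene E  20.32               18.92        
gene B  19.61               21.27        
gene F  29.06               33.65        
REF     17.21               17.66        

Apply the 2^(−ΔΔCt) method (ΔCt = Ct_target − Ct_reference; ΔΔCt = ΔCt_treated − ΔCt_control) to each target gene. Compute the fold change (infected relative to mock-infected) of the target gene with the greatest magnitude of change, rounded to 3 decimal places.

0.057

gene A: ΔΔCt = (18.78−17.66) − (21.66−17.21) = 1.12 − 4.45 = -3.33; fold change = 2^3.33 = 10.056
gene E: ΔΔCt = (18.92−17.66) − (20.32−17.21) = 1.26 − 3.11 = -1.85; fold change = 2^1.85 = 3.605
gene B: ΔΔCt = (21.27−17.66) − (19.61−17.21) = 3.61 − 2.40 = 1.21; fold change = 2^-1.21 = 0.432
gene F: ΔΔCt = (33.65−17.66) − (29.06−17.21) = 15.99 − 11.85 = 4.14; fold change = 2^-4.14 = 0.057
gene F has the largest |ΔΔCt| = 4.14.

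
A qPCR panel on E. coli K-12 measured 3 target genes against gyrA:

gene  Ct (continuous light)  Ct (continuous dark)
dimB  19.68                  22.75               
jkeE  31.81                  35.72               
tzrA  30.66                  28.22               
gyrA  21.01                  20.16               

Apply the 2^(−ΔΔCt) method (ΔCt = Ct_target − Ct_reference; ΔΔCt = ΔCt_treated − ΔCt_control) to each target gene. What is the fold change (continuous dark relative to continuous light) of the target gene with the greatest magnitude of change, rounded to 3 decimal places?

dimB: ΔΔCt = (22.75−20.16) − (19.68−21.01) = 2.59 − (-1.33) = 3.92; fold change = 2^-3.92 = 0.066
jkeE: ΔΔCt = (35.72−20.16) − (31.81−21.01) = 15.56 − 10.80 = 4.76; fold change = 2^-4.76 = 0.037
tzrA: ΔΔCt = (28.22−20.16) − (30.66−21.01) = 8.06 − 9.65 = -1.59; fold change = 2^1.59 = 3.010
jkeE has the largest |ΔΔCt| = 4.76.

0.037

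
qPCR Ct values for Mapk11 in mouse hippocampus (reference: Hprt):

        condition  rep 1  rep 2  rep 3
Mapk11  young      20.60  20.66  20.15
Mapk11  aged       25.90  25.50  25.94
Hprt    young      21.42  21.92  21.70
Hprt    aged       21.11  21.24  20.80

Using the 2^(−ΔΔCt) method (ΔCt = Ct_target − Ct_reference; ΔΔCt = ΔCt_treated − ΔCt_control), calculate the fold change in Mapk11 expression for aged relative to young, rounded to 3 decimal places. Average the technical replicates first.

Mean Ct: Mapk11 young 20.470; Mapk11 aged 25.780; Hprt young 21.680; Hprt aged 21.050
ΔCt(young) = 20.470 − 21.680 = -1.210
ΔCt(aged) = 25.780 − 21.050 = 4.730
ΔΔCt = 4.730 − (-1.210) = 5.940
Fold change = 2^(−5.940) = 0.0163

0.016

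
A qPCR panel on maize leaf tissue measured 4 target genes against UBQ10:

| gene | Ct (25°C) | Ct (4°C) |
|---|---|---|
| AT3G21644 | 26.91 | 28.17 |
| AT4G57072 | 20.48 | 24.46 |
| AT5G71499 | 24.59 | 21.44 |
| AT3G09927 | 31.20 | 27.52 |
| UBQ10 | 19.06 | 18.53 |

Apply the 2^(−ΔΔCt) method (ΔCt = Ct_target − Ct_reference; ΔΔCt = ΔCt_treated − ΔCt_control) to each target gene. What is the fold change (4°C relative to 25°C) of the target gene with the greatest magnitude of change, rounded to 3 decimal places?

0.044

AT3G21644: ΔΔCt = (28.17−18.53) − (26.91−19.06) = 9.64 − 7.85 = 1.79; fold change = 2^-1.79 = 0.289
AT4G57072: ΔΔCt = (24.46−18.53) − (20.48−19.06) = 5.93 − 1.42 = 4.51; fold change = 2^-4.51 = 0.044
AT5G71499: ΔΔCt = (21.44−18.53) − (24.59−19.06) = 2.91 − 5.53 = -2.62; fold change = 2^2.62 = 6.148
AT3G09927: ΔΔCt = (27.52−18.53) − (31.20−19.06) = 8.99 − 12.14 = -3.15; fold change = 2^3.15 = 8.877
AT4G57072 has the largest |ΔΔCt| = 4.51.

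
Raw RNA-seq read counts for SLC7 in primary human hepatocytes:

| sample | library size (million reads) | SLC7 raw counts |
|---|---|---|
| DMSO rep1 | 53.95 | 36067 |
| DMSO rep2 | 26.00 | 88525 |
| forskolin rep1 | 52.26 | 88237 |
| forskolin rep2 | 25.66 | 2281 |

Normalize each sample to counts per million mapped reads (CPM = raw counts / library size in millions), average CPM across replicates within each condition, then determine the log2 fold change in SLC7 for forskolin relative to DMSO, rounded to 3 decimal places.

-1.197

CPM(DMSO rep1) = 36067 / 53.95 = 668.5264
CPM(DMSO rep2) = 88525 / 26.00 = 3404.8077
CPM(forskolin rep1) = 88237 / 52.26 = 1688.4233
CPM(forskolin rep2) = 2281 / 25.66 = 88.8932
mean CPM(DMSO) = 2036.6671; mean CPM(forskolin) = 888.6582
Fold change = 888.6582 / 2036.6671 = 0.43633
log2(0.43633) = -1.1965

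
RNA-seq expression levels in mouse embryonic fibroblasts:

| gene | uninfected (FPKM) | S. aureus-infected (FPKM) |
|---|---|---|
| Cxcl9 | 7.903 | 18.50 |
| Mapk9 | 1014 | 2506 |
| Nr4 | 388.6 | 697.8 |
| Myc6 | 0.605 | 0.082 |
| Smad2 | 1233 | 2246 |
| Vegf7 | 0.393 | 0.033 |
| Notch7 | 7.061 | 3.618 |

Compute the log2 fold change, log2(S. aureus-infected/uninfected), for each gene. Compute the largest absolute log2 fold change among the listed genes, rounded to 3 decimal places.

3.574

log2(18.50/7.903) = 1.227  (Cxcl9)
log2(2506/1014) = 1.305  (Mapk9)
log2(697.8/388.6) = 0.845  (Nr4)
log2(0.082/0.605) = -2.883  (Myc6)
log2(2246/1233) = 0.865  (Smad2)
log2(0.033/0.393) = -3.574  (Vegf7)
log2(3.618/7.061) = -0.965  (Notch7)
The largest magnitude belongs to Vegf7.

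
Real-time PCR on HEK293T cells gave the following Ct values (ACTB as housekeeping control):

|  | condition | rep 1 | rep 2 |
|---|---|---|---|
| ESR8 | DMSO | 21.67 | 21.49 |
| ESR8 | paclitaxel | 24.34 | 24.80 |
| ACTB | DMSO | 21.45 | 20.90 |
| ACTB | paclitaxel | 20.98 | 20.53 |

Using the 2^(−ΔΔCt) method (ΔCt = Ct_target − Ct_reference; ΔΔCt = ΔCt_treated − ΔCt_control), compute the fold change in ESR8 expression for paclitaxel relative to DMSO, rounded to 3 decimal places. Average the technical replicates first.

0.094

Mean Ct: ESR8 DMSO 21.580; ESR8 paclitaxel 24.570; ACTB DMSO 21.175; ACTB paclitaxel 20.755
ΔCt(DMSO) = 21.580 − 21.175 = 0.405
ΔCt(paclitaxel) = 24.570 − 20.755 = 3.815
ΔΔCt = 3.815 − 0.405 = 3.410
Fold change = 2^(−3.410) = 0.0941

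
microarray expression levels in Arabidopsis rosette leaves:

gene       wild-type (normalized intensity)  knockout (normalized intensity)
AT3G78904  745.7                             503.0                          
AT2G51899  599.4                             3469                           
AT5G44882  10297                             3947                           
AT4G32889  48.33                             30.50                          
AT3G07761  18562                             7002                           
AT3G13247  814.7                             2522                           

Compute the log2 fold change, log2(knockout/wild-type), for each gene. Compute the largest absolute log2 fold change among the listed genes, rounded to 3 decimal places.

log2(503.0/745.7) = -0.568  (AT3G78904)
log2(3469/599.4) = 2.533  (AT2G51899)
log2(3947/10297) = -1.383  (AT5G44882)
log2(30.50/48.33) = -0.664  (AT4G32889)
log2(7002/18562) = -1.407  (AT3G07761)
log2(2522/814.7) = 1.630  (AT3G13247)
The largest magnitude belongs to AT2G51899.

2.533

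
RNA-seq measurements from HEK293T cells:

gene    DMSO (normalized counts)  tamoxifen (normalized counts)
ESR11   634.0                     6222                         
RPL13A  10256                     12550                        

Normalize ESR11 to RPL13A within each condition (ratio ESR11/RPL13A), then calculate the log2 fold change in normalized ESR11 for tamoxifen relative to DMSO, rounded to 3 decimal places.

ESR11/RPL13A (DMSO) = 634.0 / 10256 = 0.061817
ESR11/RPL13A (tamoxifen) = 6222 / 12550 = 0.49578
Fold change = 0.49578 / 0.061817 = 8.0200
log2(8.0200) = 3.0036

3.004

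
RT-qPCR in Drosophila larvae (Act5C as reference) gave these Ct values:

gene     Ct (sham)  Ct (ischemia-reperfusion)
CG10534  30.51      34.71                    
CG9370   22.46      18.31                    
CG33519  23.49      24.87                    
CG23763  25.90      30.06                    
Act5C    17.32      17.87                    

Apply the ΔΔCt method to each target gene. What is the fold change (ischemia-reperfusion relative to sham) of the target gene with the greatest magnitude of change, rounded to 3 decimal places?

CG10534: ΔΔCt = (34.71−17.87) − (30.51−17.32) = 16.84 − 13.19 = 3.65; fold change = 2^-3.65 = 0.080
CG9370: ΔΔCt = (18.31−17.87) − (22.46−17.32) = 0.44 − 5.14 = -4.70; fold change = 2^4.70 = 25.992
CG33519: ΔΔCt = (24.87−17.87) − (23.49−17.32) = 7.00 − 6.17 = 0.83; fold change = 2^-0.83 = 0.563
CG23763: ΔΔCt = (30.06−17.87) − (25.90−17.32) = 12.19 − 8.58 = 3.61; fold change = 2^-3.61 = 0.082
CG9370 has the largest |ΔΔCt| = 4.70.

25.992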